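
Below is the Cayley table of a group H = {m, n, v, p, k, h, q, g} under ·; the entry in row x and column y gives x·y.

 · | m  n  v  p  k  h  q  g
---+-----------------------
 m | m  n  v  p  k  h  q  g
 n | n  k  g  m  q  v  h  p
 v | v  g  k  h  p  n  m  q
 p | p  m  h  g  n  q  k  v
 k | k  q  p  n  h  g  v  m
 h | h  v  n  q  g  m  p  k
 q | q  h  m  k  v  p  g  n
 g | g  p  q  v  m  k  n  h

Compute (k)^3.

k^1 = k
k^2 = k·k = h
k^3 = h·k = g

g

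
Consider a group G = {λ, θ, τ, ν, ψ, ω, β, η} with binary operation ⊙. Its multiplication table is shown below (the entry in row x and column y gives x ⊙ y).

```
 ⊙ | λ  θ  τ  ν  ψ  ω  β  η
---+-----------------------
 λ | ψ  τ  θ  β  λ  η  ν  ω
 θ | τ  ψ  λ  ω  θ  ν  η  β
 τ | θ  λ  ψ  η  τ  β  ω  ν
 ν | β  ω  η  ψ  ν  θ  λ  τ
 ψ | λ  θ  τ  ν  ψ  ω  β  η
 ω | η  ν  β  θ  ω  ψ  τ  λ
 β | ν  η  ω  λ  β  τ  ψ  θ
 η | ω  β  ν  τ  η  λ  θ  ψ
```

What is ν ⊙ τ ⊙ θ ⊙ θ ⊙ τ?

ν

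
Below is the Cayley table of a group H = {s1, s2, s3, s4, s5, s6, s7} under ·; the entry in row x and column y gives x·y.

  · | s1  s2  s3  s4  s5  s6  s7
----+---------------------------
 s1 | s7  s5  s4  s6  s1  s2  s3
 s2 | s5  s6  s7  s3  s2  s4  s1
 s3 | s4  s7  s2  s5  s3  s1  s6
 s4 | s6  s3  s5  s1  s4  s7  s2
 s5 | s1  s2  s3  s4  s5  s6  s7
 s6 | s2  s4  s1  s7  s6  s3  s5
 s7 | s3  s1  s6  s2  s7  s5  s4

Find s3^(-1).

First locate the identity: row s5 matches the header, so s5 is the identity.
Scan row s3 for s5: s3·s4 = s5. Hence s3^(-1) = s4.

s4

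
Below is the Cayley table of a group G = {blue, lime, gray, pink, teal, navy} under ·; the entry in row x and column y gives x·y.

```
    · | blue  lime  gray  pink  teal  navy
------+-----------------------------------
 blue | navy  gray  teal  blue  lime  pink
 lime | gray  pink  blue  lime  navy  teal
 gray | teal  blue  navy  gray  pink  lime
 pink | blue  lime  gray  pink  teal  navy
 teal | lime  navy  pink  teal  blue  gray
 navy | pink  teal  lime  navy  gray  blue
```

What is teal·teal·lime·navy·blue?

gray

teal·teal = blue
blue·lime = gray
gray·navy = lime
lime·blue = gray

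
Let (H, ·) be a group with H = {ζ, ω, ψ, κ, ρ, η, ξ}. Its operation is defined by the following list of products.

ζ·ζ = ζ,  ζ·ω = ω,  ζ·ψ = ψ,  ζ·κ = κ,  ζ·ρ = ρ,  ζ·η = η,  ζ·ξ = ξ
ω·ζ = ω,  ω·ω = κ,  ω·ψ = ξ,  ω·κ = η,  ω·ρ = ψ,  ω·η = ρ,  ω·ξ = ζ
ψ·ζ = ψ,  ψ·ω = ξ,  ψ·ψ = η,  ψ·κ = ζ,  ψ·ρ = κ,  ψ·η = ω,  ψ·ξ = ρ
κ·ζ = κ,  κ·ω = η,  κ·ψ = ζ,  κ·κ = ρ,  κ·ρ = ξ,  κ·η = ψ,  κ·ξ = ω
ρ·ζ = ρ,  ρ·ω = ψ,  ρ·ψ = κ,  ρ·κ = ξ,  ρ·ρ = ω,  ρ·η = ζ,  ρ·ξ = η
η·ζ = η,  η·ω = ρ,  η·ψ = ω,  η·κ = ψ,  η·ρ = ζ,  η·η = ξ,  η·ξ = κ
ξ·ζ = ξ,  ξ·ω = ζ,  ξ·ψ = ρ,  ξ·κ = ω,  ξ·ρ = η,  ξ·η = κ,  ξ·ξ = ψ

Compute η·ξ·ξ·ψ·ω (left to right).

η·ξ = κ
κ·ξ = ω
ω·ψ = ξ
ξ·ω = ζ

ζ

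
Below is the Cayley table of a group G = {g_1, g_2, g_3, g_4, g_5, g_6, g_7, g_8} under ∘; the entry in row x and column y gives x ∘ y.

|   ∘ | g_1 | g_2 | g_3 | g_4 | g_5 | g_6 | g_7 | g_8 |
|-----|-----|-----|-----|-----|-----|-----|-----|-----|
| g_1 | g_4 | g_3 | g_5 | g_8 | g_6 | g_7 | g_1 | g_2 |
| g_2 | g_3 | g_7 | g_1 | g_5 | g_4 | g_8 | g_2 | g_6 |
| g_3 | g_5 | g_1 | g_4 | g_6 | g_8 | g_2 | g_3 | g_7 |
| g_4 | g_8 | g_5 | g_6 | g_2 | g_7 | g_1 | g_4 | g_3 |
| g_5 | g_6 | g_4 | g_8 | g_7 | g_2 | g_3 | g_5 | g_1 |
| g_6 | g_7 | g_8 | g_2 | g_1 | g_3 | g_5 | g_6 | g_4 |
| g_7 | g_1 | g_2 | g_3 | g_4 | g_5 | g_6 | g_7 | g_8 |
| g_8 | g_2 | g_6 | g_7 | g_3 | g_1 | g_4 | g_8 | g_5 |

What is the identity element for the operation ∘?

g_7

The identity e satisfies e ∘ x = x for all x, so its row in the table reproduces the column headers.
Row g_7 reads: g_1, g_2, g_3, g_4, g_5, g_6, g_7, g_8 — exactly the header order. So g_7 is the identity.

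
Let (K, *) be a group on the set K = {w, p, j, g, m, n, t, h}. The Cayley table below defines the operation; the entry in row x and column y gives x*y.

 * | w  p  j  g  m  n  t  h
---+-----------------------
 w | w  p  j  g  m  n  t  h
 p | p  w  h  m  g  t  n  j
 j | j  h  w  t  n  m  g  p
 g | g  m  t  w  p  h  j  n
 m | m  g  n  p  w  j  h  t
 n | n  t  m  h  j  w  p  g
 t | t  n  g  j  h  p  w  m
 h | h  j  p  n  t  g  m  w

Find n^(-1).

n

First locate the identity: row w matches the header, so w is the identity.
Scan row n for w: n*n = w. Hence n^(-1) = n.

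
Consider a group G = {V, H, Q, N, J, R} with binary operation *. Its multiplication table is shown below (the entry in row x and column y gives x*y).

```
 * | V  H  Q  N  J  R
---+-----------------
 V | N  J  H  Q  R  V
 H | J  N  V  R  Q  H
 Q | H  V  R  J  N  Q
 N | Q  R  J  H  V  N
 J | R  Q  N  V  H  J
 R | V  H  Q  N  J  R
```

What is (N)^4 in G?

N^1 = N
N^2 = N*N = H
N^3 = H*N = R
N^4 = R*N = N

N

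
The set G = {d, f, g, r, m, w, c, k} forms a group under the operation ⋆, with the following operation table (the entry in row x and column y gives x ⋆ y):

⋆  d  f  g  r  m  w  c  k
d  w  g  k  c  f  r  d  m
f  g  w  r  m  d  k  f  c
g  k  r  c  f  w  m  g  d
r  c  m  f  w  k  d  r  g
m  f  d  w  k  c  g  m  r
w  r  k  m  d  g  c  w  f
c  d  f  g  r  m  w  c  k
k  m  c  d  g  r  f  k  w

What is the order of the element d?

The identity element is c (its row matches the header).
d^1 = d
d^2 = d ⋆ d = w
d^3 = w ⋆ d = r
d^4 = r ⋆ d = c
The first power of d equal to the identity is d^4, so ord(d) = 4.
(Structurally, G here is isomorphic to Z_2 x Z_4.)

4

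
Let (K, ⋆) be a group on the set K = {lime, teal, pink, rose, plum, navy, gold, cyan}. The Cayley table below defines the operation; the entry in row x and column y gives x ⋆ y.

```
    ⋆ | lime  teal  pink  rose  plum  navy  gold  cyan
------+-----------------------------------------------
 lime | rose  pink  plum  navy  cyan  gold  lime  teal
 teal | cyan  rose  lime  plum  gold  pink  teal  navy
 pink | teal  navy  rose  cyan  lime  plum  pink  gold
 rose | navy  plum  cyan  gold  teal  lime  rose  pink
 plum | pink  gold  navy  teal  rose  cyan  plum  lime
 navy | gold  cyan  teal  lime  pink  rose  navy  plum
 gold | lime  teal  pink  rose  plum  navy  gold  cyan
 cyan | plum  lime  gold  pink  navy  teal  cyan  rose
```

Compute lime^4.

gold

lime^1 = lime
lime^2 = lime ⋆ lime = rose
lime^3 = rose ⋆ lime = navy
lime^4 = navy ⋆ lime = gold
(Structurally, K here is isomorphic to the quaternion group Q_8.)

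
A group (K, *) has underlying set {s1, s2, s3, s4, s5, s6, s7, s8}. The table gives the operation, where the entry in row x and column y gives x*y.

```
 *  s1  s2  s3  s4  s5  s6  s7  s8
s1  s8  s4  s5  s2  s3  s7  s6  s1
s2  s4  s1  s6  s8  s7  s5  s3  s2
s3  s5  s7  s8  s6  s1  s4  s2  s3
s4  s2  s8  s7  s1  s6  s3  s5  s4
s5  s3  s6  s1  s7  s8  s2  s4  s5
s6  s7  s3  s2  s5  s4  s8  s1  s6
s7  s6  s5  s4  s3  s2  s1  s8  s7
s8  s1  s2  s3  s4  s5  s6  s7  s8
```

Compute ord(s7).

The identity element is s8 (its row matches the header).
s7^1 = s7
s7^2 = s7*s7 = s8
The first power of s7 equal to the identity is s7^2, so ord(s7) = 2.
(Structurally, K here is isomorphic to the dihedral group D_4.)

2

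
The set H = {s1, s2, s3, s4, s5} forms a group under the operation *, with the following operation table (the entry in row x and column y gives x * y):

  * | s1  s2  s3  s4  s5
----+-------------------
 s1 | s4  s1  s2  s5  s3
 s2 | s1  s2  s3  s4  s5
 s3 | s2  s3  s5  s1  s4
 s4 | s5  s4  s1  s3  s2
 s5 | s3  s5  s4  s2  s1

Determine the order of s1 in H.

The identity element is s2 (its row matches the header).
s1^1 = s1
s1^2 = s1 * s1 = s4
s1^3 = s4 * s1 = s5
s1^4 = s5 * s1 = s3
s1^5 = s3 * s1 = s2
The first power of s1 equal to the identity is s1^5, so ord(s1) = 5.

5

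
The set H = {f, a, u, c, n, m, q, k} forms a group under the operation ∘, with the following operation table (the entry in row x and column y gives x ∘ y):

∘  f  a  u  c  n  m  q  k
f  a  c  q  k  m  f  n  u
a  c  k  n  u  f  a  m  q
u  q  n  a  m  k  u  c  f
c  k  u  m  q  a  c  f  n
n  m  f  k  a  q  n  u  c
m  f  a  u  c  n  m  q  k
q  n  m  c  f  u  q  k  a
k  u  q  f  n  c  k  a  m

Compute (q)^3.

a

q^1 = q
q^2 = q ∘ q = k
q^3 = k ∘ q = a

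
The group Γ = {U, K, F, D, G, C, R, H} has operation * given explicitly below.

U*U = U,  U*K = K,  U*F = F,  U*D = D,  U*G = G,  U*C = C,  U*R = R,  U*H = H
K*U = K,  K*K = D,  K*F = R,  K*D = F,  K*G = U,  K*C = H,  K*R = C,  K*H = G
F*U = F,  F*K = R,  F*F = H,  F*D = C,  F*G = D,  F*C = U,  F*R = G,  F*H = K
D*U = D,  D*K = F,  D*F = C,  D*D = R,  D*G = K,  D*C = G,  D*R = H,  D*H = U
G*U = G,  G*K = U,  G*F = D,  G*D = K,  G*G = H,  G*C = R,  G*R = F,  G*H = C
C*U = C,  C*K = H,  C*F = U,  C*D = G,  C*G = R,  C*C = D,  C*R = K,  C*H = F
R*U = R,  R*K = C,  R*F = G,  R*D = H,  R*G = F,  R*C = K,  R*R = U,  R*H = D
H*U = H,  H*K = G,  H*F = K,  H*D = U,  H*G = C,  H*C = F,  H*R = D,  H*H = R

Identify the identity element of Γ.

The identity e satisfies e * x = x for all x, so its row in the table reproduces the column headers.
Row U reads: U, K, F, D, G, C, R, H — exactly the header order. So U is the identity.

U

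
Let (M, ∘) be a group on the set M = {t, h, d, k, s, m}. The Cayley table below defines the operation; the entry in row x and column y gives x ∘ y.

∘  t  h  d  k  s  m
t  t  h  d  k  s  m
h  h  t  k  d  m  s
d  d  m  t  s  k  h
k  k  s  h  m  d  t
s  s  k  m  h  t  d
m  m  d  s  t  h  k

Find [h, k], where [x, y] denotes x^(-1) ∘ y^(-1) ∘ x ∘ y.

Identity is t; from the table h^(-1) = h and k^(-1) = m.
h ∘ m = s
s ∘ h = k
k ∘ k = m
(Structurally, M here is isomorphic to the symmetric group S_3.)

m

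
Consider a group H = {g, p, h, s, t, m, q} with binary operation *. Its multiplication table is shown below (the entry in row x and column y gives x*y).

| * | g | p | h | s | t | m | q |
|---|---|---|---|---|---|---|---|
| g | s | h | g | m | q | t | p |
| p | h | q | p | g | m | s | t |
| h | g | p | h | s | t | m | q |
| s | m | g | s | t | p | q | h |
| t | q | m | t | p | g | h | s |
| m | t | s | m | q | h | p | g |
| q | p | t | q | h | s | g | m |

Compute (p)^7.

h

p^1 = p
p^2 = p*p = q
p^3 = q*p = t
p^4 = t*p = m
p^5 = m*p = s
p^6 = s*p = g
p^7 = g*p = h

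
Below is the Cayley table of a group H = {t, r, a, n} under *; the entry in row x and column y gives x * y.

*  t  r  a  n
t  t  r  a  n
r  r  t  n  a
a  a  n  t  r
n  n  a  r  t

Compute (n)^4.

n^1 = n
n^2 = n * n = t
n^3 = t * n = n
n^4 = n * n = t

t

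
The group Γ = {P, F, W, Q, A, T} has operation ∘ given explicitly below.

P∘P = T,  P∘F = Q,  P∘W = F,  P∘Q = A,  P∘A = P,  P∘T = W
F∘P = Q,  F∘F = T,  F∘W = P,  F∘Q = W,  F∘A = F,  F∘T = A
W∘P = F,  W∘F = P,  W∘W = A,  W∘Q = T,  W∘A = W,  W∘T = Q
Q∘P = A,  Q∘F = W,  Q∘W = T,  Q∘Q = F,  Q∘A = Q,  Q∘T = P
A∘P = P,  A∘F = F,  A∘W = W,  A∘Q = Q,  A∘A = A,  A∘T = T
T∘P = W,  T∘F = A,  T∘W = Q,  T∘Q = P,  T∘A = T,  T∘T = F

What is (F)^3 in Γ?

F^1 = F
F^2 = F ∘ F = T
F^3 = T ∘ F = A
(Structurally, Γ here is isomorphic to the cyclic group Z_6.)

A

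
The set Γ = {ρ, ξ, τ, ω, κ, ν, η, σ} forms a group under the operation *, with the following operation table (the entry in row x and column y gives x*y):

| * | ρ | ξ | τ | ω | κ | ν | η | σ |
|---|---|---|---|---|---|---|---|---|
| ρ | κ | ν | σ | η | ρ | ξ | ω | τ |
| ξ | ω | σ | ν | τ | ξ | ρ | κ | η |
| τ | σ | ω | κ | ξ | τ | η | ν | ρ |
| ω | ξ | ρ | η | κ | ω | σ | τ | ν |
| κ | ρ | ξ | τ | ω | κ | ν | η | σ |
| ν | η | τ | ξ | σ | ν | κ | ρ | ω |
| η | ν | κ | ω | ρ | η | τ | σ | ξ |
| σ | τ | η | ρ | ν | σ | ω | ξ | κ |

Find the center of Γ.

An element z is central iff its row equals its column in the table.
For η: η*ω = ρ ≠ τ = ω*η, so η ∉ Z.
Checking each element this way leaves Z(Γ) = {κ, σ}.

{κ, σ}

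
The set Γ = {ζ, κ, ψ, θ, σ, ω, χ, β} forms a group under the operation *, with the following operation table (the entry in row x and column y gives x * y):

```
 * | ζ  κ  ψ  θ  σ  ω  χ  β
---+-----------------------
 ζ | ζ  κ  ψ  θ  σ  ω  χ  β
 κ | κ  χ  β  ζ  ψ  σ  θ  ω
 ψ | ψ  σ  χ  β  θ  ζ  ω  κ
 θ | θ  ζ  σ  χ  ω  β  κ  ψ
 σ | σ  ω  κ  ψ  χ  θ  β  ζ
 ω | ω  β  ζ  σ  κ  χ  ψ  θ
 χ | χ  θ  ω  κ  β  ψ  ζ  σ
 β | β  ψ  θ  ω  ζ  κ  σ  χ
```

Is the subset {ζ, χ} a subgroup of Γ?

Yes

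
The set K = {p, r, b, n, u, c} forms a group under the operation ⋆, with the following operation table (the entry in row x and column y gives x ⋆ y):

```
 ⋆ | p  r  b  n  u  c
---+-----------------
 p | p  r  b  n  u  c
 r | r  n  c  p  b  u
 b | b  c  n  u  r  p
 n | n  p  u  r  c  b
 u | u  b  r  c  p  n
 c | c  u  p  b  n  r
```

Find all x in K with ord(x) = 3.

Identity is p. Compute the order of each non-identity element by repeated multiplication:
  r: r → n → p  (order 3)
  b: b → n → u → r → c → p  (order 6)
  n: n → r → p  (order 3)
  u: u → p  (order 2)
  c: c → r → u → n → b → p  (order 6)
Elements of order 3: {n, r}.
(Structurally, K here is isomorphic to the cyclic group Z_6.)

{n, r}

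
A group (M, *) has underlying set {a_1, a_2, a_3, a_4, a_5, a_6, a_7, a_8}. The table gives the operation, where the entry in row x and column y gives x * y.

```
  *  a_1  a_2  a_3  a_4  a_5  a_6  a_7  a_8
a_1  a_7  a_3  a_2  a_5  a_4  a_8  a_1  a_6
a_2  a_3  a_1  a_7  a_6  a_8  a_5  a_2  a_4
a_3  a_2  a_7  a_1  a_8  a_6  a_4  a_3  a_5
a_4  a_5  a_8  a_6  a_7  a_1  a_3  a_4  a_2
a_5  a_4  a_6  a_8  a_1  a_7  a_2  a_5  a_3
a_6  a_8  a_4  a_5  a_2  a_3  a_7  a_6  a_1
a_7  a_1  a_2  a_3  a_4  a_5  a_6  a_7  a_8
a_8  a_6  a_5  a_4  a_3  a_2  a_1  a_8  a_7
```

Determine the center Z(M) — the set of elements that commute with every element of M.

{a_1, a_7}

An element z is central iff its row equals its column in the table.
For a_4: a_4 * a_2 = a_8 ≠ a_6 = a_2 * a_4, so a_4 ∉ Z.
Checking each element this way leaves Z(M) = {a_1, a_7}.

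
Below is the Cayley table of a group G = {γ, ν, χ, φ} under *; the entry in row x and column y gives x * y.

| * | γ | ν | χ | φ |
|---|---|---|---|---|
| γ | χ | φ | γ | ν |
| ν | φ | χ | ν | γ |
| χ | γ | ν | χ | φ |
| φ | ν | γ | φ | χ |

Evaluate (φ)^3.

φ

φ^1 = φ
φ^2 = φ * φ = χ
φ^3 = χ * φ = φ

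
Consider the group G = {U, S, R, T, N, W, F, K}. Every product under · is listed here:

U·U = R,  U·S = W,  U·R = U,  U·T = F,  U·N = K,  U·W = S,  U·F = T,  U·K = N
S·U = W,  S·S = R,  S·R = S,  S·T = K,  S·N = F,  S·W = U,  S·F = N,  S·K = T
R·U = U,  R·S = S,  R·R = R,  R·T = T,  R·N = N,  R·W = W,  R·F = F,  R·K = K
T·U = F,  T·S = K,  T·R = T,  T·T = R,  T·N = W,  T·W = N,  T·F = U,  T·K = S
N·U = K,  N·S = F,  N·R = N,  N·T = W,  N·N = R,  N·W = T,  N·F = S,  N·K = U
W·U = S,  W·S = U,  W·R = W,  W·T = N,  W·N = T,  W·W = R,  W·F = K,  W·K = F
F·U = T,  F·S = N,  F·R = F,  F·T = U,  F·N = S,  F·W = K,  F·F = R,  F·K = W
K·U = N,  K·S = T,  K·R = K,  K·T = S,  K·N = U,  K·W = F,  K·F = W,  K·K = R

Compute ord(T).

The identity element is R (its row matches the header).
T^1 = T
T^2 = T·T = R
The first power of T equal to the identity is T^2, so ord(T) = 2.
(Structurally, G here is isomorphic to the elementary abelian group (Z_2)^3.)

2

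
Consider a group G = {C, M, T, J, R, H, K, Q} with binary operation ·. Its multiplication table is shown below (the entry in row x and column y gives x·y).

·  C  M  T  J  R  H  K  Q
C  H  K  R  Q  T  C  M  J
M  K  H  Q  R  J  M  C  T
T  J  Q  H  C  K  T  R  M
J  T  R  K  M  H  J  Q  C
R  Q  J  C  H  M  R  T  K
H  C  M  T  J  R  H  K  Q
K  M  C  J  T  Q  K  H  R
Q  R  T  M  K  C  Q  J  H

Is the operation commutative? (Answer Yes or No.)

No

R·T = C but T·R = K.
Since R and T do not commute, G is not abelian.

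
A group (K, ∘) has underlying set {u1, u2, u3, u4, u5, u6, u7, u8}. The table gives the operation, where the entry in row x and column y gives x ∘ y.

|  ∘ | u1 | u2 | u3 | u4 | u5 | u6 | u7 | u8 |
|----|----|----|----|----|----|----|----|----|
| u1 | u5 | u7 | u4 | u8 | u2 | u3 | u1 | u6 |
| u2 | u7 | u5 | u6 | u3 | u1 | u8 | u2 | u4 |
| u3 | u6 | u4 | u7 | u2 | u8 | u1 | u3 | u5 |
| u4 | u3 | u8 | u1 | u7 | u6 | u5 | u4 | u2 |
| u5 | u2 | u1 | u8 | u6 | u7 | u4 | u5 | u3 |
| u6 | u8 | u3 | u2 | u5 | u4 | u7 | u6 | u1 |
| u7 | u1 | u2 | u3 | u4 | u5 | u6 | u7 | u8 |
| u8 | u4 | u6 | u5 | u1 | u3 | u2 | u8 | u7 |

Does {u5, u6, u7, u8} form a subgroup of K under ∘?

u5 ∘ u6 = u4, which is not in {u5, u6, u7, u8}.
The subset is not closed under ∘, so it is not a subgroup.
(Structurally, K here is isomorphic to the dihedral group D_4.)

No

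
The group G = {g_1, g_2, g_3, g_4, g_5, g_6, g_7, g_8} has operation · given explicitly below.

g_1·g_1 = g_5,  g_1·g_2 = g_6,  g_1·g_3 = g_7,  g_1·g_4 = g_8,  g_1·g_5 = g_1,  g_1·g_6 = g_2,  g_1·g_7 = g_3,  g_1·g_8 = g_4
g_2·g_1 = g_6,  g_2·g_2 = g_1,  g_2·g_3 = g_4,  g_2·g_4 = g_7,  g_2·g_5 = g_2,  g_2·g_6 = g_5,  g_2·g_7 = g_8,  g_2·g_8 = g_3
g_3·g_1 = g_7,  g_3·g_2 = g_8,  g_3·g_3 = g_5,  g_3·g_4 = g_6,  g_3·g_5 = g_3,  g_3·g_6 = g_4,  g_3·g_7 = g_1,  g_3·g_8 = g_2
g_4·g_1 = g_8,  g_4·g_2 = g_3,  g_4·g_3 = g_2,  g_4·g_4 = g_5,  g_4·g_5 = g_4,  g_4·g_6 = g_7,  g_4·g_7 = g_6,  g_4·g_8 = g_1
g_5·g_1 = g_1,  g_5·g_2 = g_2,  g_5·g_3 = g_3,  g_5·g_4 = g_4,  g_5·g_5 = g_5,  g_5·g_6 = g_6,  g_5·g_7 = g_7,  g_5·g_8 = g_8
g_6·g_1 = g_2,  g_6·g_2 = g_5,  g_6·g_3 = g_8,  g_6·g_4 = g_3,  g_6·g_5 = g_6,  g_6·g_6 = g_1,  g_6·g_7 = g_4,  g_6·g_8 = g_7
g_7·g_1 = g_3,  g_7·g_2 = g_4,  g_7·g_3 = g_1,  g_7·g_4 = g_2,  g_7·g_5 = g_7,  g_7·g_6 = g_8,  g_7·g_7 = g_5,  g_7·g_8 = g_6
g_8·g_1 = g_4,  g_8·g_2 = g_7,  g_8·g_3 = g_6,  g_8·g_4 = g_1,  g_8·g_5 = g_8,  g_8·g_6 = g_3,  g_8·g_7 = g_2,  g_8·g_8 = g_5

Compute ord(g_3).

2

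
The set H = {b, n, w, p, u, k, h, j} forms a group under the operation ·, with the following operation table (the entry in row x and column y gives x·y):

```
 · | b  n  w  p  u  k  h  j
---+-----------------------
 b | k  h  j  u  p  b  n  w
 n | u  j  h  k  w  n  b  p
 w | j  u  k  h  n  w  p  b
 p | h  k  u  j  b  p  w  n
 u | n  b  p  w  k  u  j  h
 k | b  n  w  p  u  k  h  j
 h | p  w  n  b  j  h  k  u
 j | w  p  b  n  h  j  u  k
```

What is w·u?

Read row w, column u: w·u = n.

n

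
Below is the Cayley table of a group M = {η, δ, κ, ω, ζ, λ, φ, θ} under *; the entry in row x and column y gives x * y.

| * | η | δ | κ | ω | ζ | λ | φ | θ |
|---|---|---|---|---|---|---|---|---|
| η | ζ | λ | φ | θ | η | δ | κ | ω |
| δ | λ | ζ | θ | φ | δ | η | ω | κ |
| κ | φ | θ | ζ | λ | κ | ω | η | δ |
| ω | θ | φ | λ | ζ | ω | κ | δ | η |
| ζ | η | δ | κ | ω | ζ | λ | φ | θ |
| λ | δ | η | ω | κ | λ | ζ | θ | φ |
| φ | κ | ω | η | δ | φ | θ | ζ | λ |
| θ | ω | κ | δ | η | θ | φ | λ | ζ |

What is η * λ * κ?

θ

η * λ = δ
δ * κ = θ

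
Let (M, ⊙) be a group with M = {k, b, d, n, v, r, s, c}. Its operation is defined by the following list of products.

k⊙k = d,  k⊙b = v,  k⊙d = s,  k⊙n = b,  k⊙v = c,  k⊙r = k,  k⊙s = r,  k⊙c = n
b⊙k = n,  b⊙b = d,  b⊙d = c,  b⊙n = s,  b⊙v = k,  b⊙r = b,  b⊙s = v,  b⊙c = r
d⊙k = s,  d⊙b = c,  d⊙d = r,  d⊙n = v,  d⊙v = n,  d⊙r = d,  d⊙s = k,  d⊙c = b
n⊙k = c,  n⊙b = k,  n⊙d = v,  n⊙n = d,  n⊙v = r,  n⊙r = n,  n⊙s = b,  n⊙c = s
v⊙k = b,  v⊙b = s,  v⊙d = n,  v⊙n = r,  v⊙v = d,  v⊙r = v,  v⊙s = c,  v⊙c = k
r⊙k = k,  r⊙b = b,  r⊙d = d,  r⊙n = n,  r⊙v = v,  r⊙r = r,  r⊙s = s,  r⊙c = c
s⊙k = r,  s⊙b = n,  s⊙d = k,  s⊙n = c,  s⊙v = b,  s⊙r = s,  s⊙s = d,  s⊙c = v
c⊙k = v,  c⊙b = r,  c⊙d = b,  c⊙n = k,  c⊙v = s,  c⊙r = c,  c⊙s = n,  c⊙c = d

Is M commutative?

No

s ⊙ v = b but v ⊙ s = c.
Since s and v do not commute, M is not abelian.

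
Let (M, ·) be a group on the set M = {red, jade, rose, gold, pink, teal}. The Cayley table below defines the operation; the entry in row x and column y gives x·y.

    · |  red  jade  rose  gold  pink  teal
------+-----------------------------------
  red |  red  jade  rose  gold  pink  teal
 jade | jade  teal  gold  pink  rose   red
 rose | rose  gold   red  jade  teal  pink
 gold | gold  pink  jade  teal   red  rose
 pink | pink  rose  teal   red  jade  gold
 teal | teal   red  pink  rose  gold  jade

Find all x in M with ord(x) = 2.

Identity is red. Compute the order of each non-identity element by repeated multiplication:
  jade: jade → teal → red  (order 3)
  rose: rose → red  (order 2)
  gold: gold → teal → rose → jade → pink → red  (order 6)
  pink: pink → jade → rose → teal → gold → red  (order 6)
  teal: teal → jade → red  (order 3)
Elements of order 2: {rose}.

{rose}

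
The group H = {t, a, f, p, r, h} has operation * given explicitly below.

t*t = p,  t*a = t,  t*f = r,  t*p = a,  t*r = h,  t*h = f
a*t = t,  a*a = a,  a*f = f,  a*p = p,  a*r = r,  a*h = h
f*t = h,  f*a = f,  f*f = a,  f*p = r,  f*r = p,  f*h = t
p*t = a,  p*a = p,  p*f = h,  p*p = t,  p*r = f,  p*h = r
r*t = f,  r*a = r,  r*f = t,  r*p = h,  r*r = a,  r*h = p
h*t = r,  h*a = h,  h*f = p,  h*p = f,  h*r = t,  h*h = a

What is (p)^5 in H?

t

p^1 = p
p^2 = p*p = t
p^3 = t*p = a
p^4 = a*p = p
p^5 = p*p = t
(Structurally, H here is isomorphic to the symmetric group S_3.)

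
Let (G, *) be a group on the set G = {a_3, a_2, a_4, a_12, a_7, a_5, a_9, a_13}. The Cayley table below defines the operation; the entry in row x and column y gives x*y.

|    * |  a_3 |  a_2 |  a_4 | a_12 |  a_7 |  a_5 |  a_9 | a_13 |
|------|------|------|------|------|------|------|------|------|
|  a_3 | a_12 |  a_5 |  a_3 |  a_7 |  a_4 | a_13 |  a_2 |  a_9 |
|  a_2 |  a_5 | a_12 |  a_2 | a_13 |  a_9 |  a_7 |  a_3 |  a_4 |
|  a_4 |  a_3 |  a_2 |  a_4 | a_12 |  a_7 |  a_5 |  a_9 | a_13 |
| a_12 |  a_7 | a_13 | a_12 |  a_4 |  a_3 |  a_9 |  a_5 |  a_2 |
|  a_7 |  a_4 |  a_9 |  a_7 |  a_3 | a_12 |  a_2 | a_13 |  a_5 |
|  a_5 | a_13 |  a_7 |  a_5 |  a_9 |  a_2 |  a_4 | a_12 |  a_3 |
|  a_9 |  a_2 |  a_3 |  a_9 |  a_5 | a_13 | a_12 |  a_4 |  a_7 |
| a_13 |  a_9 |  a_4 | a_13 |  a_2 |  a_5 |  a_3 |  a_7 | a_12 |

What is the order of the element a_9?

The identity element is a_4 (its row matches the header).
a_9^1 = a_9
a_9^2 = a_9*a_9 = a_4
The first power of a_9 equal to the identity is a_9^2, so ord(a_9) = 2.

2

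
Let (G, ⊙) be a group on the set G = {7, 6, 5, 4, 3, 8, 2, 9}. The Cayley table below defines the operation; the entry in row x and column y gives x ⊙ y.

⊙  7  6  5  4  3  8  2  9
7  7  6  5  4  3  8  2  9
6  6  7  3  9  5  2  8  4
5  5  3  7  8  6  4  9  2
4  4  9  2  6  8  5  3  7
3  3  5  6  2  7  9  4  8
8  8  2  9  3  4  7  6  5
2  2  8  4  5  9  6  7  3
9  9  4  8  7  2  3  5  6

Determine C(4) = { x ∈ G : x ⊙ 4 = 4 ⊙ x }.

Compare row 4 with column 4 entry by entry.
6 ⊙ 4 = 9 = 4 ⊙ 6, so 6 commutes with 4.
8 ⊙ 4 = 3 but 4 ⊙ 8 = 5, so 8 does not.
Collecting the elements that commute with 4: C(4) = {4, 6, 7, 9}.
(Structurally, G here is isomorphic to the dihedral group D_4.)

{4, 6, 7, 9}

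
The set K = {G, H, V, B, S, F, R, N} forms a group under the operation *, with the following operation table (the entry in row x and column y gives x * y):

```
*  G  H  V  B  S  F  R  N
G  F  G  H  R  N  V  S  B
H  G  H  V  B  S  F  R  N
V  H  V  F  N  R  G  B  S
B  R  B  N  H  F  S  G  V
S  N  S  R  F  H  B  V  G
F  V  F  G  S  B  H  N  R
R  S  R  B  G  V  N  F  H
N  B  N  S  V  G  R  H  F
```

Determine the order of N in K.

The identity element is H (its row matches the header).
N^1 = N
N^2 = N * N = F
N^3 = F * N = R
N^4 = R * N = H
The first power of N equal to the identity is N^4, so ord(N) = 4.

4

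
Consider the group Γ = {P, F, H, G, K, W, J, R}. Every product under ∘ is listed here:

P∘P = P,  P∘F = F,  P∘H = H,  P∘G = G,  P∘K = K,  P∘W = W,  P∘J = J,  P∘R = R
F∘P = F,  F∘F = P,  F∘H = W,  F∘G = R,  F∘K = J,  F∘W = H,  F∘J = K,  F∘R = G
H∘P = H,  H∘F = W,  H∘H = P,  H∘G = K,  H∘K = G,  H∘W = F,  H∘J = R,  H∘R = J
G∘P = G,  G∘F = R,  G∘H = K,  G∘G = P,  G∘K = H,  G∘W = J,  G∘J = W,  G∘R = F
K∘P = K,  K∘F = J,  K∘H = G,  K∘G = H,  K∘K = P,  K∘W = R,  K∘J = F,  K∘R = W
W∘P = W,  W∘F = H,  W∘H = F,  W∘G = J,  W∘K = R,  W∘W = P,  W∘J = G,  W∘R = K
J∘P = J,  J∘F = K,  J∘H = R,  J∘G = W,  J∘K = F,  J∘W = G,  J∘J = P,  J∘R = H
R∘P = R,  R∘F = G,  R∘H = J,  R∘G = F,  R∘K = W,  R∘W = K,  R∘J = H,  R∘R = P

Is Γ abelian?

Yes

Check whether the table is symmetric across its main diagonal.
Every entry (row x, col y) equals the entry (row y, col x), so Γ is abelian.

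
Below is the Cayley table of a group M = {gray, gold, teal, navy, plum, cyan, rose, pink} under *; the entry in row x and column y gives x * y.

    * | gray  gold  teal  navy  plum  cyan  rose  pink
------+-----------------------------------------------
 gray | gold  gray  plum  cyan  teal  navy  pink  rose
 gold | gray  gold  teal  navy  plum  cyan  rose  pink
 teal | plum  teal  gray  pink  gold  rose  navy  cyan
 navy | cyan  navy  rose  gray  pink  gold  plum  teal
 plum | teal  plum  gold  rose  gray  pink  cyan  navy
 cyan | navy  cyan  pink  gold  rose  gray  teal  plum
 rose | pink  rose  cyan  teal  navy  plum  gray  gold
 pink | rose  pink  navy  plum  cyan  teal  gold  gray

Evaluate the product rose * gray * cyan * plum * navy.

rose * gray = pink
pink * cyan = teal
teal * plum = gold
gold * navy = navy
(Structurally, M here is isomorphic to the quaternion group Q_8.)

navy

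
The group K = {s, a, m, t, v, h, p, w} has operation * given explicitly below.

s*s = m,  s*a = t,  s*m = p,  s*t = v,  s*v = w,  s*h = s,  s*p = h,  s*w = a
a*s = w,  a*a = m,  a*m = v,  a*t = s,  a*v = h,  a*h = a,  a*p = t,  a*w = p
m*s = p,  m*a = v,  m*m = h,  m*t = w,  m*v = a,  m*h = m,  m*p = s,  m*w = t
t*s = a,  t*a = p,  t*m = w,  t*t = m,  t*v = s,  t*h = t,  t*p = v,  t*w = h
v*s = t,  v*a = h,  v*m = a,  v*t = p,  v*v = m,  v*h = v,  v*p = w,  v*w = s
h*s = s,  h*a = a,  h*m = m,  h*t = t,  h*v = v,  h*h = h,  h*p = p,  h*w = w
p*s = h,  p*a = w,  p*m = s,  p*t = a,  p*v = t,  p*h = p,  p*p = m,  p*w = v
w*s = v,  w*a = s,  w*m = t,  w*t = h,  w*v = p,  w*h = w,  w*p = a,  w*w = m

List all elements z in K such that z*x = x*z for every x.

An element z is central iff its row equals its column in the table.
For w: w*a = s ≠ p = a*w, so w ∉ Z.
Checking each element this way leaves Z(K) = {h, m}.

{h, m}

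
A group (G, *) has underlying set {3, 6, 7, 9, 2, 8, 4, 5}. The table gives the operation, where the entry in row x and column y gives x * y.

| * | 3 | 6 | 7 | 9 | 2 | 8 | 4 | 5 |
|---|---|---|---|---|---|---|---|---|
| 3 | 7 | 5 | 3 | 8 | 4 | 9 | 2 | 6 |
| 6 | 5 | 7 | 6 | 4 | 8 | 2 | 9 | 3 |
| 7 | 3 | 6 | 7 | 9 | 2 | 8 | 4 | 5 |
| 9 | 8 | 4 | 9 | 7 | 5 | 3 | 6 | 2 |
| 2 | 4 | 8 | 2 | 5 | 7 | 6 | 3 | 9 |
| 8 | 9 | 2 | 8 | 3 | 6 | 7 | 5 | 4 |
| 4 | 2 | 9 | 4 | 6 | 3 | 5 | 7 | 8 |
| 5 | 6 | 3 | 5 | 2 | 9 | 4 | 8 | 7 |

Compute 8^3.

8

8^1 = 8
8^2 = 8 * 8 = 7
8^3 = 7 * 8 = 8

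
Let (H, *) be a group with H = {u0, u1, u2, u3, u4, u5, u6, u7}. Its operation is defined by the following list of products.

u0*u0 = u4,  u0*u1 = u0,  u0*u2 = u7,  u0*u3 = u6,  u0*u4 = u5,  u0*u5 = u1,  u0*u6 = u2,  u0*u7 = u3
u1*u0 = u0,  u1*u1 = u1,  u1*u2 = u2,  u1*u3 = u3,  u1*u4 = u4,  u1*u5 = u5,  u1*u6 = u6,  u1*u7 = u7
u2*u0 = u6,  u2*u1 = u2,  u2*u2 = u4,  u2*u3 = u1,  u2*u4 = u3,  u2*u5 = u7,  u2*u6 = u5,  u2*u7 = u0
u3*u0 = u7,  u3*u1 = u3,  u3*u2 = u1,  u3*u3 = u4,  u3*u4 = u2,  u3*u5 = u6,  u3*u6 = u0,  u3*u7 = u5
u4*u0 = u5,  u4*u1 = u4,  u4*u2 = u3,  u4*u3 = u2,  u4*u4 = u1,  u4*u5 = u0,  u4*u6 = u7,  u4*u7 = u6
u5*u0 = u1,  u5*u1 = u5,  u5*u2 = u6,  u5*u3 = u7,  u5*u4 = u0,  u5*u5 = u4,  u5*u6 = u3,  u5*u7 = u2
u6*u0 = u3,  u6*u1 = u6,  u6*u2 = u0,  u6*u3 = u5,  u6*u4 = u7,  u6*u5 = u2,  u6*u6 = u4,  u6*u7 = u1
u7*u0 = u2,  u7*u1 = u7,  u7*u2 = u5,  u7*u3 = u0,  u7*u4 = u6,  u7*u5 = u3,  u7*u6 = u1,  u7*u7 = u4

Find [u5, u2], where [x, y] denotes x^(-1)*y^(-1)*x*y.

Identity is u1; from the table u5^(-1) = u0 and u2^(-1) = u3.
u0*u3 = u6
u6*u5 = u2
u2*u2 = u4

u4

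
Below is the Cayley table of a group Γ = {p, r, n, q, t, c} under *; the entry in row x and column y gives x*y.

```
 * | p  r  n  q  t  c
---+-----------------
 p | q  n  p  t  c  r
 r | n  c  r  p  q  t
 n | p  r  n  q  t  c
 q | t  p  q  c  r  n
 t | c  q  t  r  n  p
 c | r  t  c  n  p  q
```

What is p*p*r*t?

p*p = q
q*r = p
p*t = c

c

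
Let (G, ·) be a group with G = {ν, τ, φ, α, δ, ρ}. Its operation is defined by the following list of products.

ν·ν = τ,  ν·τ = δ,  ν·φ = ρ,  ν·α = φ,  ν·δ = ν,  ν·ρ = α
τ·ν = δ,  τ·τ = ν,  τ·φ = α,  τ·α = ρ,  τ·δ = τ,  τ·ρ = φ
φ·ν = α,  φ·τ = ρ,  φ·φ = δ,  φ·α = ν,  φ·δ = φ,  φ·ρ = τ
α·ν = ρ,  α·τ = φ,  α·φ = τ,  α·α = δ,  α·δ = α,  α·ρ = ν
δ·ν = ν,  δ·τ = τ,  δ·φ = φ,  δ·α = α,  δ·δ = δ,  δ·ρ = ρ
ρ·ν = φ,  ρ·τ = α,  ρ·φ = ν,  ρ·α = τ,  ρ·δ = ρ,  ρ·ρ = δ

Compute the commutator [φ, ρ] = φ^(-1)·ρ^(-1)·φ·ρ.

Identity is δ; from the table φ^(-1) = φ and ρ^(-1) = ρ.
φ·ρ = τ
τ·φ = α
α·ρ = ν
(Structurally, G here is isomorphic to the symmetric group S_3.)

ν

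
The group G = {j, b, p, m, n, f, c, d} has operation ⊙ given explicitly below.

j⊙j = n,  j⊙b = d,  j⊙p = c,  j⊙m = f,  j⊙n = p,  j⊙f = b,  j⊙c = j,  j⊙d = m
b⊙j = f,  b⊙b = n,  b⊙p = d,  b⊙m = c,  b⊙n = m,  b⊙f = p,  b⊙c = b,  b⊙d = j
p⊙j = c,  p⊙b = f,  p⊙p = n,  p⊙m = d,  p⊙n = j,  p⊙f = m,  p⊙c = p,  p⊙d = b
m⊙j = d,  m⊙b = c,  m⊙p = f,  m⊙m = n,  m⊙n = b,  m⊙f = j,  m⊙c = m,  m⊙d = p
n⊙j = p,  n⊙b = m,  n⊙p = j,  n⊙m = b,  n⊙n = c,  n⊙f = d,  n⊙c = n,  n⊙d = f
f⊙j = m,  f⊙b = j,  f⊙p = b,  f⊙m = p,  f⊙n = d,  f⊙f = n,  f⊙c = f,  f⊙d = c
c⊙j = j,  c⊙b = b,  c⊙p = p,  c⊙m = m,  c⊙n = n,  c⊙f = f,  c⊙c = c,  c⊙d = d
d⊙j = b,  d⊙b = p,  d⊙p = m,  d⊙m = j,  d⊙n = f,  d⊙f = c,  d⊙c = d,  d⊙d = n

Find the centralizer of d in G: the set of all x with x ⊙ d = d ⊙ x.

{c, d, f, n}

Compare row d with column d entry by entry.
n ⊙ d = f = d ⊙ n, so n commutes with d.
j ⊙ d = m but d ⊙ j = b, so j does not.
Collecting the elements that commute with d: C(d) = {c, d, f, n}.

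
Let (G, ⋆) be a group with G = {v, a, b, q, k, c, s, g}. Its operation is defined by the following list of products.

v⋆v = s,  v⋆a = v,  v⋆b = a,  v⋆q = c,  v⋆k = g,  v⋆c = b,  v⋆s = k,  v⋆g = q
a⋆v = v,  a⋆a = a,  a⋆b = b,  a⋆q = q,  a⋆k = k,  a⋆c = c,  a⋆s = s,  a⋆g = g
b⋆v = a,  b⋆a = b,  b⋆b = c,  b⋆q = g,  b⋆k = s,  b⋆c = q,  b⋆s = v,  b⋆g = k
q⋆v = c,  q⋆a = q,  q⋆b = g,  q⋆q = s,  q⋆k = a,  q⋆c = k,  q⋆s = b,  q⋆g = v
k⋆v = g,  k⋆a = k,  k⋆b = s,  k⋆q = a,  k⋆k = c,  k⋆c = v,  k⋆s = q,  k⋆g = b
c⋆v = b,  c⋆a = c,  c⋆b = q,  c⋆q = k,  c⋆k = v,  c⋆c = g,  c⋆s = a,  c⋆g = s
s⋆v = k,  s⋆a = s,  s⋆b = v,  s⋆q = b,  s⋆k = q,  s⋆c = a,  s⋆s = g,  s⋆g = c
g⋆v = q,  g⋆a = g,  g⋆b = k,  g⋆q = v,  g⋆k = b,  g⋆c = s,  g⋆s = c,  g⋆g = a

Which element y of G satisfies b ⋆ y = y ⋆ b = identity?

v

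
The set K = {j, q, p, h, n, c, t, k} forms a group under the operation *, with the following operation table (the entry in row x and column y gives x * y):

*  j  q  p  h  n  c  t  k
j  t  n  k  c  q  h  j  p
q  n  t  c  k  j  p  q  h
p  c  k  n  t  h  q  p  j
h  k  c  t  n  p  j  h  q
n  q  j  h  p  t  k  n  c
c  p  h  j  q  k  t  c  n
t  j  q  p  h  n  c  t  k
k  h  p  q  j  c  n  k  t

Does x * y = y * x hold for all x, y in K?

p * k = j but k * p = q.
Since p and k do not commute, K is not abelian.

No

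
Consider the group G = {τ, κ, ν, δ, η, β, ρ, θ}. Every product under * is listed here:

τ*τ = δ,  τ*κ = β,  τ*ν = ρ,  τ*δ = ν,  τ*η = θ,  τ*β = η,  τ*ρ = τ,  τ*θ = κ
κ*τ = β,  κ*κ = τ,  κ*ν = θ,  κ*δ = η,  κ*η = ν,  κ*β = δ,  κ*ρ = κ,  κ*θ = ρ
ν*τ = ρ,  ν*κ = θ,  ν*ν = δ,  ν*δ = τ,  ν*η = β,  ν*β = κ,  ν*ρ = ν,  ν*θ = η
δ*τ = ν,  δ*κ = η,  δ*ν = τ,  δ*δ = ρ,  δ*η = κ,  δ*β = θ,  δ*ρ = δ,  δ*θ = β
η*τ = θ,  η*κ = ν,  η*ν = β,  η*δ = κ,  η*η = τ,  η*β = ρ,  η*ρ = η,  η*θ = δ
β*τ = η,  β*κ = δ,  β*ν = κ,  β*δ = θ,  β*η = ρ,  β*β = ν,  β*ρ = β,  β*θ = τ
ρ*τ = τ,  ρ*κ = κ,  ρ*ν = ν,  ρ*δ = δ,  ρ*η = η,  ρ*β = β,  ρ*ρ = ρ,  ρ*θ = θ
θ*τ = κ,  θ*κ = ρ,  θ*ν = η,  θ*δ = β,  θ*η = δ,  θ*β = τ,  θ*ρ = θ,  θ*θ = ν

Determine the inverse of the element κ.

First locate the identity: row ρ matches the header, so ρ is the identity.
Scan row κ for ρ: κ * θ = ρ. Hence κ^(-1) = θ.

θ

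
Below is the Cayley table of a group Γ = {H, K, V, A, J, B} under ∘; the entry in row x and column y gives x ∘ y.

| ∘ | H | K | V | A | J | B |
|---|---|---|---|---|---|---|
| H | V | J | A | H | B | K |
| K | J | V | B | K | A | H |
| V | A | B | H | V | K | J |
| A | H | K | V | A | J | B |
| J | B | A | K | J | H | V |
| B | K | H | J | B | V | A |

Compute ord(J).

6

The identity element is A (its row matches the header).
J^1 = J
J^2 = J ∘ J = H
J^3 = H ∘ J = B
J^4 = B ∘ J = V
J^5 = V ∘ J = K
J^6 = K ∘ J = A
The first power of J equal to the identity is J^6, so ord(J) = 6.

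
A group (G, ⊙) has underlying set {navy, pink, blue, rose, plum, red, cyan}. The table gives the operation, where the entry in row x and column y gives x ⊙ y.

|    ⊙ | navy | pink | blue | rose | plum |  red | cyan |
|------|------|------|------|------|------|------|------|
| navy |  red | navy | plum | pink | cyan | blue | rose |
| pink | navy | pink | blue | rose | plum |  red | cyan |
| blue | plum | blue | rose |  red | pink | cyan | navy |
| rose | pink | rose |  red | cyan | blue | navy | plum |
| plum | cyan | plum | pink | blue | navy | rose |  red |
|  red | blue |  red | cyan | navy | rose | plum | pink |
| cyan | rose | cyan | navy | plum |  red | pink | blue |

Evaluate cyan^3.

cyan^1 = cyan
cyan^2 = cyan ⊙ cyan = blue
cyan^3 = blue ⊙ cyan = navy

navy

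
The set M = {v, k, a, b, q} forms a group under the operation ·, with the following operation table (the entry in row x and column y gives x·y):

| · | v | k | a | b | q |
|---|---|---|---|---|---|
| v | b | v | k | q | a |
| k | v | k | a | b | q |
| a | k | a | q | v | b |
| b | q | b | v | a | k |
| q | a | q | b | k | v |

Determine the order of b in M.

The identity element is k (its row matches the header).
b^1 = b
b^2 = b·b = a
b^3 = a·b = v
b^4 = v·b = q
b^5 = q·b = k
The first power of b equal to the identity is b^5, so ord(b) = 5.

5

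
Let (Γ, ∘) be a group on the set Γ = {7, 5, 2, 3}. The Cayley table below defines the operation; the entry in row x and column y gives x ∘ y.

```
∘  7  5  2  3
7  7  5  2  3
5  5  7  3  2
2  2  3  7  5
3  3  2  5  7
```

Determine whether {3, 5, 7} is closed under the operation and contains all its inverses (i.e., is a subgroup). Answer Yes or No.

No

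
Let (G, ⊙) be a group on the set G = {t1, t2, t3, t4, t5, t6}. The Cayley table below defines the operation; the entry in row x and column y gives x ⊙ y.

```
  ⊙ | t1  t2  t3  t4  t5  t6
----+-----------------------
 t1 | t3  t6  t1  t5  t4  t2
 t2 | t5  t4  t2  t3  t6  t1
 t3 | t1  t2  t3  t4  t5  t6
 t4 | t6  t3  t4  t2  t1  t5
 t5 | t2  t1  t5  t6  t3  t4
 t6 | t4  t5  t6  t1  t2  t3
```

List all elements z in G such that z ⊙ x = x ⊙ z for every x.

{t3}

An element z is central iff its row equals its column in the table.
For t6: t6 ⊙ t2 = t5 ≠ t1 = t2 ⊙ t6, so t6 ∉ Z.
Checking each element this way leaves Z(G) = {t3}.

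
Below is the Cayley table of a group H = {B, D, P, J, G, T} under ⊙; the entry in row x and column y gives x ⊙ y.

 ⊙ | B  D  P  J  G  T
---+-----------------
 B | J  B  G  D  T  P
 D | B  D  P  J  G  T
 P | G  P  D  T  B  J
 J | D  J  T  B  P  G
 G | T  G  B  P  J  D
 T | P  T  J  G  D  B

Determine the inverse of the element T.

G

First locate the identity: row D matches the header, so D is the identity.
Scan row T for D: T ⊙ G = D. Hence T^(-1) = G.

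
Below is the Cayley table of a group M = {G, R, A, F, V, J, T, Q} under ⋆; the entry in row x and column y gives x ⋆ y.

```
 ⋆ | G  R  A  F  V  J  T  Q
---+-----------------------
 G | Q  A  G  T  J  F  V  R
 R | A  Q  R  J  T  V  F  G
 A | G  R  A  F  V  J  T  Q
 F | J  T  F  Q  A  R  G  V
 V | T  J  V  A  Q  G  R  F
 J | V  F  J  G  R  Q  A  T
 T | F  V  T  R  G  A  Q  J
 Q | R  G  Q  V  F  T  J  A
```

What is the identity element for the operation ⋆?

A

The identity e satisfies e ⋆ x = x for all x, so its row in the table reproduces the column headers.
Row A reads: G, R, A, F, V, J, T, Q — exactly the header order. So A is the identity.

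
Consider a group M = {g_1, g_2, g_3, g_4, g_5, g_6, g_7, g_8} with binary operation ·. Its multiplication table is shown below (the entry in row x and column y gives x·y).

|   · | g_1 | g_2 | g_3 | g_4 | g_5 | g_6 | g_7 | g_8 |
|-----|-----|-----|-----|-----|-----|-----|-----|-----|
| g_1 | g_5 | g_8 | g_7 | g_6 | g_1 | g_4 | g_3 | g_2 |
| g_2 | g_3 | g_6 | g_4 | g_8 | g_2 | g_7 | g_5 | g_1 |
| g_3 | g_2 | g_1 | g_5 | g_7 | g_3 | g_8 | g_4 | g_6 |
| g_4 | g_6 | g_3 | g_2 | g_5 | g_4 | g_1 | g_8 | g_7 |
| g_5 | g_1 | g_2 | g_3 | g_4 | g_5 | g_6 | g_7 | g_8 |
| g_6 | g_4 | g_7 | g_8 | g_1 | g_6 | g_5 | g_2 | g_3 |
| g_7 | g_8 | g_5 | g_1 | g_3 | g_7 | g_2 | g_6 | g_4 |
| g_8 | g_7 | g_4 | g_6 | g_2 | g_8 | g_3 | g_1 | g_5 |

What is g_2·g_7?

Read row g_2, column g_7: g_2·g_7 = g_5.

g_5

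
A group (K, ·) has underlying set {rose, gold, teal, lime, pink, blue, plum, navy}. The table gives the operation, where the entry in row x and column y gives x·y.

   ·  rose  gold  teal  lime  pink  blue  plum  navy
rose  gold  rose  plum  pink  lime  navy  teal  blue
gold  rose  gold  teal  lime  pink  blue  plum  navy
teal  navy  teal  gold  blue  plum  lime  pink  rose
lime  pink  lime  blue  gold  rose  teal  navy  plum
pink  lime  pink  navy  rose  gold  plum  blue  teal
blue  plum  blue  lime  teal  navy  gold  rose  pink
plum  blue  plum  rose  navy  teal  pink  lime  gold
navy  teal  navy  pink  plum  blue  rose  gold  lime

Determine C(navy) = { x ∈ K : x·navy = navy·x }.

Compare row navy with column navy entry by entry.
lime·navy = plum = navy·lime, so lime commutes with navy.
rose·navy = blue but navy·rose = teal, so rose does not.
Collecting the elements that commute with navy: C(navy) = {gold, lime, navy, plum}.

{gold, lime, navy, plum}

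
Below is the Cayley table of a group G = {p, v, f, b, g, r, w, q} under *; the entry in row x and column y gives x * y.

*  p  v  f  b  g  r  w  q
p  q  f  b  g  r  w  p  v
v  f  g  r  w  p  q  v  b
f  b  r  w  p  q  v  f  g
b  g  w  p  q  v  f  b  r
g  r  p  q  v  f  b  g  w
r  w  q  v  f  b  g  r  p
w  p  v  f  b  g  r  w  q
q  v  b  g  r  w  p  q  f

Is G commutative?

Check whether the table is symmetric across its main diagonal.
Every entry (row x, col y) equals the entry (row y, col x), so G is abelian.

Yes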